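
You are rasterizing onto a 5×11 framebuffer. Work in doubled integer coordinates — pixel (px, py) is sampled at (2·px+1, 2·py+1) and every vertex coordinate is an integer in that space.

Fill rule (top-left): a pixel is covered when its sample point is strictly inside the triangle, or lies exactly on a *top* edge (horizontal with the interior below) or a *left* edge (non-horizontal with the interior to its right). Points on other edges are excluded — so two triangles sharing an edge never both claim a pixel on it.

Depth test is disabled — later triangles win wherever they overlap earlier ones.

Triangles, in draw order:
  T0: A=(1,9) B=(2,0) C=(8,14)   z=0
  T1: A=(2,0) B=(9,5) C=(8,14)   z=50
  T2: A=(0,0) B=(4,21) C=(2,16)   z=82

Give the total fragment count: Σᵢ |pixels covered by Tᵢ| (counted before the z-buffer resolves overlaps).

T0:
  2·area = 68
  edge (1, 9)→(2, 0): d=(1,-9) top-left  bias=+0
  edge (2, 0)→(8, 14): d=(6,14) right/bottom  bias=-1
  edge (8, 14)→(1, 9): d=(-7,-5) top-left  bias=+0
    (1,1)@(3, 3): e=[12,4,52] → #
    (2,1)@(5, 3): e=[30,-24,62] → ·
    (1,2)@(3, 5): e=[14,16,38] → #
    (2,2)@(5, 5): e=[32,-12,48] → ·
    (1,3)@(3, 7): e=[16,28,24] → #
    (2,3)@(5, 7): e=[34,0,34] → ·  [on edge]
    (0,4)@(1, 9): e=[0,68,0] → #  [on edge]
    (2,4)@(5, 9): e=[36,12,20] → #
    (3,4)@(7, 9): e=[54,-16,30] → ·
    (0,5)@(1, 11): e=[2,80,-14] → ·
    (1,5)@(3, 11): e=[20,52,-4] → ·
    (2,5)@(5, 11): e=[38,24,6] → #
  covered (8 px):
    · · · · ·
    · # · · ·
    · # · · ·
    · # · · ·
    # # # · ·
    · · # · ·
    · · · # ·
    · · · · ·
    · · · · ·
    · · · · ·
    · · · · ·
T1:
  2·area = 68
  edge (2, 0)→(9, 5): d=(7,5) right/bottom  bias=-1
  edge (9, 5)→(8, 14): d=(-1,9) right/bottom  bias=-1
  edge (8, 14)→(2, 0): d=(-6,-14) top-left  bias=+0
    (1,0)@(3, 1): e=[2,58,8] → #
    (2,0)@(5, 1): e=[-8,40,36] → ·
    (1,1)@(3, 3): e=[16,56,-4] → ·
    (2,1)@(5, 3): e=[6,38,24] → #
    (3,1)@(7, 3): e=[-4,20,52] → ·
    (2,2)@(5, 5): e=[20,36,12] → #
    (3,2)@(7, 5): e=[10,18,40] → #
    (4,2)@(9, 5): e=[0,0,68] → ·  [on edge]
    (2,3)@(5, 7): e=[34,34,0] → #  [on edge]
    (4,3)@(9, 7): e=[14,-2,56] → ·
    (2,4)@(5, 9): e=[48,32,-12] → ·
    (3,4)@(7, 9): e=[38,14,16] → #
  covered (8 px):
    · # · · ·
    · · # · ·
    · · # # ·
    · · # # ·
    · · · # ·
    · · · # ·
    · · · · ·
    · · · · ·
    · · · · ·
    · · · · ·
    · · · · ·
T2:
  2·area = 22
  edge (0, 0)→(4, 21): d=(4,21) right/bottom  bias=-1
  edge (4, 21)→(2, 16): d=(-2,-5) top-left  bias=+0
  edge (2, 16)→(0, 0): d=(-2,-16) top-left  bias=+0
    (0,3)@(1, 7): e=[7,13,2] → #
    (1,3)@(3, 7): e=[-35,23,34] → ·
    (0,4)@(1, 9): e=[15,9,-2] → ·
    (1,8)@(3, 17): e=[5,3,14] → #
    (2,8)@(5, 17): e=[-37,13,46] → ·
    (1,9)@(3, 19): e=[13,-1,10] → ·
  covered (2 px):
    · · · · ·
    · · · · ·
    · · · · ·
    # · · · ·
    · · · · ·
    · · · · ·
    · · · · ·
    · · · · ·
    · # · · ·
    · · · · ·
    · · · · ·

Result: 18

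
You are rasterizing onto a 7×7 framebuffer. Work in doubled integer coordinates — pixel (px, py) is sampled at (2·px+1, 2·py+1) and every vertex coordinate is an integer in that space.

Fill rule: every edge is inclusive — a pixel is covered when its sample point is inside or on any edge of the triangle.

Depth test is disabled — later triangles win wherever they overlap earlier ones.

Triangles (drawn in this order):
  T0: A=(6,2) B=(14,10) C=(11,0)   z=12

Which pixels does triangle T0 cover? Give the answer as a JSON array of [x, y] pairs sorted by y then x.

T0:
  2·area = 56  (B↔C swapped to make it positive)
  edge (6, 2)→(11, 0): d=(5,-2) inclusive
  edge (11, 0)→(14, 10): d=(3,10) inclusive
  edge (14, 10)→(6, 2): d=(-8,-8) inclusive
    (2,0)@(5, 1): e=[-7,63,0] → ·  [on edge]
    (4,0)@(9, 1): e=[1,23,32] → #
    (5,0)@(11, 1): e=[5,3,48] → #
    (6,0)@(13, 1): e=[9,-17,64] → ·
    (3,1)@(7, 3): e=[7,49,0] → #  [on edge]
    (6,1)@(13, 3): e=[19,-11,48] → ·
    (3,2)@(7, 5): e=[17,55,-16] → ·
    (4,2)@(9, 5): e=[21,35,0] → #  [on edge]
    (6,2)@(13, 5): e=[29,-5,32] → ·
    (4,3)@(9, 7): e=[31,41,-16] → ·
    (5,3)@(11, 7): e=[35,21,0] → #  [on edge]
    (6,3)@(13, 7): e=[39,1,16] → #
    (6,4)@(13, 9): e=[49,7,0] → #  [on edge]
  covered (10 px):
    · · · · # # ·
    · · · # # # ·
    · · · · # # ·
    · · · · · # #
    · · · · · · #
    · · · · · · ·
    · · · · · · ·

Result: [[4,0],[5,0],[3,1],[4,1],[5,1],[4,2],[5,2],[5,3],[6,3],[6,4]]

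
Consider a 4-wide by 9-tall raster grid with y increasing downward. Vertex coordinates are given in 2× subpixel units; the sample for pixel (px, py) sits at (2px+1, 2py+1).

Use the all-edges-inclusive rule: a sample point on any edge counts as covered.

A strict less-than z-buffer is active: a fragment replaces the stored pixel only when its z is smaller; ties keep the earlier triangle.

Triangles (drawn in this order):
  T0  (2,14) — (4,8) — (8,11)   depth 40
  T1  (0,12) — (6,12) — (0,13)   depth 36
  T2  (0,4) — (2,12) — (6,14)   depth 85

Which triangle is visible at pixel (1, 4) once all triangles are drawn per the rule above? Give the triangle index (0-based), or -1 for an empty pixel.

T0:
  2·area = 30
  edge (2, 14)→(4, 8): d=(2,-6) inclusive
  edge (4, 8)→(8, 11): d=(4,3) inclusive
  edge (8, 11)→(2, 14): d=(-6,3) inclusive
    (2,2)@(5, 5): e=[0,-15,45] → .  [on edge]
    (2,4)@(5, 9): e=[8,1,21] → X
    (3,4)@(7, 9): e=[20,-5,15] → .
    (1,5)@(3, 11): e=[0,15,15] → X  [on edge]
    (3,5)@(7, 11): e=[24,3,3] → X
    (1,6)@(3, 13): e=[4,23,3] → X
    (2,6)@(5, 13): e=[16,17,-3] → .
    (3,6)@(7, 13): e=[28,11,-9] → .
    (1,7)@(3, 15): e=[8,31,-9] → .
    (0,8)@(1, 17): e=[0,45,-15] → .  [on edge]
  covered (5 px):
    . . . .
    . . . .
    . . . .
    . . . .
    . . X .
    . X X X
    . X . .
    . . . .
    . . . .
T1:
  2·area = 6
  edge (0, 12)→(6, 12): d=(6,0) inclusive
  edge (6, 12)→(0, 13): d=(-6,1) inclusive
  edge (0, 13)→(0, 12): d=(0,-1) inclusive
  covered (0 px):
    . . . .
    . . . .
    . . . .
    . . . .
    . . . .
    . . . .
    . . . .
    . . . .
    . . . .
T2:
  2·area = 28  (B↔C swapped to make it positive)
  edge (0, 4)→(6, 14): d=(6,10) inclusive
  edge (6, 14)→(2, 12): d=(-4,-2) inclusive
  edge (2, 12)→(0, 4): d=(-2,-8) inclusive
    (0,3)@(1, 7): e=[8,18,2] → X
    (1,3)@(3, 7): e=[-12,22,18] → .
    (0,4)@(1, 9): e=[20,10,-2] → .
    (1,4)@(3, 9): e=[0,14,14] → X  [on edge]
    (2,4)@(5, 9): e=[-20,18,30] → .
    (1,5)@(3, 11): e=[12,6,10] → X
    (2,5)@(5, 11): e=[-8,10,26] → .
    (1,6)@(3, 13): e=[24,-2,6] → .
    (2,6)@(5, 13): e=[4,2,22] → X
    (3,6)@(7, 13): e=[-16,6,38] → .
    (2,7)@(5, 15): e=[16,-6,18] → .
  covered (4 px):
    . . . .
    . . . .
    . . . .
    X . . .
    . X . .
    . X . .
    . . X .
    . . . .
    . . . .

Z-buffer (winner per pixel, '.' = empty):
  . . . .
  . . . .
  . . . .
  2 . . .
  . 2 0 .
  . 0 0 0
  . 0 2 .
  . . . .
  . . . .

Result: 2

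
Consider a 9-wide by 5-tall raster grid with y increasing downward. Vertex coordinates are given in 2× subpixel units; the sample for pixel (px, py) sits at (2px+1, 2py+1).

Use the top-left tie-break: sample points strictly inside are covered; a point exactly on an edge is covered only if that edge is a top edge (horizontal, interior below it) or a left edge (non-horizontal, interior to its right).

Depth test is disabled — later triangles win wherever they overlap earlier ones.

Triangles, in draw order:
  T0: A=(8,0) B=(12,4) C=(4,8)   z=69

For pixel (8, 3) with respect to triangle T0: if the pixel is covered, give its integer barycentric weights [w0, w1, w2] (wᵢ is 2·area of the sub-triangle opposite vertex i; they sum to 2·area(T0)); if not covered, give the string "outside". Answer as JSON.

T0:
  2·area = 48
  edge (8, 0)→(12, 4): d=(4,4) right/bottom  bias=-1
  edge (12, 4)→(4, 8): d=(-8,4) right/bottom  bias=-1
  edge (4, 8)→(8, 0): d=(4,-8) top-left  bias=+0
    (4,0)@(9, 1): e=[0,36,12] → ·  [on edge]
    (3,1)@(7, 3): e=[16,28,4] → #
    (4,1)@(9, 3): e=[8,20,20] → #
    (5,1)@(11, 3): e=[0,12,36] → ·  [on edge]
    (3,2)@(7, 5): e=[24,12,12] → #
    (5,2)@(11, 5): e=[8,-4,44] → ·
    (6,2)@(13, 5): e=[0,-12,60] → ·  [on edge]
    (2,3)@(5, 7): e=[40,4,4] → #
    (3,3)@(7, 7): e=[32,-4,20] → ·
    (4,3)@(9, 7): e=[24,-12,36] → ·
    (7,3)@(15, 7): e=[0,-36,84] → ·  [on edge]
    (2,4)@(5, 9): e=[48,-12,12] → ·
    (8,4)@(17, 9): e=[0,-60,108] → ·  [on edge]
  covered (5 px):
    · · · · · · · · ·
    · · · # # · · · ·
    · · · # # · · · ·
    · · # · · · · · ·
    · · · · · · · · ·

Answer: "outside"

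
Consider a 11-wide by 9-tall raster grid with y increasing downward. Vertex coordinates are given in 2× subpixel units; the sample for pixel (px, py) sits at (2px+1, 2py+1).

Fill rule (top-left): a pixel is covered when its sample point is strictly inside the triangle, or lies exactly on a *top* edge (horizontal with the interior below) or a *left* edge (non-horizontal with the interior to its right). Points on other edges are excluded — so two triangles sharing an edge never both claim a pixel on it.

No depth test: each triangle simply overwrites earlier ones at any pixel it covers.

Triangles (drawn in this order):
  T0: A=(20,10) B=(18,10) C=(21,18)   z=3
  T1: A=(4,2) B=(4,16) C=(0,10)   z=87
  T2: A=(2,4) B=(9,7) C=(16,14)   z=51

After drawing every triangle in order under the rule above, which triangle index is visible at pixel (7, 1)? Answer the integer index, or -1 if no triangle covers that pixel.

T0:
  2·area = 16  (B↔C swapped to make it positive)
  edge (20, 10)→(21, 18): d=(1,8) right/bottom  bias=-1
  edge (21, 18)→(18, 10): d=(-3,-8) top-left  bias=+0
  edge (18, 10)→(20, 10): d=(2,0) top-left  bias=+0
    (9,5)@(19, 11): e=[9,5,2] → █
    (10,5)@(21, 11): e=[-7,21,2] → ·
    (9,6)@(19, 13): e=[11,-1,6] → ·
  covered (1 px):
    · · · · · · · · · · ·
    · · · · · · · · · · ·
    · · · · · · · · · · ·
    · · · · · · · · · · ·
    · · · · · · · · · · ·
    · · · · · · · · · █ ·
    · · · · · · · · · · ·
    · · · · · · · · · · ·
    · · · · · · · · · · ·
T1:
  2·area = 56
  edge (4, 2)→(4, 16): d=(0,14) right/bottom  bias=-1
  edge (4, 16)→(0, 10): d=(-4,-6) top-left  bias=+0
  edge (0, 10)→(4, 2): d=(4,-8) top-left  bias=+0
    (1,2)@(3, 5): e=[14,38,4] → █
    (2,2)@(5, 5): e=[-14,50,20] → ·
    (1,3)@(3, 7): e=[14,30,12] → █
    (2,3)@(5, 7): e=[-14,42,28] → ·
    (0,4)@(1, 9): e=[42,10,4] → █
    (2,4)@(5, 9): e=[-14,34,36] → ·
    (0,5)@(1, 11): e=[42,2,12] → █
    (2,5)@(5, 11): e=[-14,26,44] → ·
    (0,6)@(1, 13): e=[42,-6,20] → ·
    (1,6)@(3, 13): e=[14,6,36] → █
    (2,6)@(5, 13): e=[-14,18,52] → ·
    (1,7)@(3, 15): e=[14,-2,44] → ·
  covered (7 px):
    · · · · · · · · · · ·
    · · · · · · · · · · ·
    · █ · · · · · · · · ·
    · █ · · · · · · · · ·
    █ █ · · · · · · · · ·
    █ █ · · · · · · · · ·
    · █ · · · · · · · · ·
    · · · · · · · · · · ·
    · · · · · · · · · · ·
T2:
  2·area = 28
  edge (2, 4)→(9, 7): d=(7,3) right/bottom  bias=-1
  edge (9, 7)→(16, 14): d=(7,7) right/bottom  bias=-1
  edge (16, 14)→(2, 4): d=(-14,-10) top-left  bias=+0
    (1,0)@(3, 1): e=[-24,0,52] → ·  [on edge]
    (2,1)@(5, 3): e=[-16,0,44] → ·  [on edge]
    (3,2)@(7, 5): e=[-8,0,36] → ·  [on edge]
    (3,3)@(7, 7): e=[6,14,8] → █
    (4,3)@(9, 7): e=[0,0,28] → ·  [on edge]
    (3,4)@(7, 9): e=[20,28,-20] → ·
    (4,4)@(9, 9): e=[14,14,0] → █  [on edge]
    (5,4)@(11, 9): e=[8,0,20] → ·  [on edge]
    (4,5)@(9, 11): e=[28,28,-28] → ·
    (6,5)@(13, 11): e=[16,0,12] → ·  [on edge]
    (7,6)@(15, 13): e=[24,0,4] → ·  [on edge]
    (8,7)@(17, 15): e=[32,0,-4] → ·  [on edge]
    (9,8)@(19, 17): e=[40,0,-12] → ·  [on edge]
  covered (2 px):
    · · · · · · · · · · ·
    · · · · · · · · · · ·
    · · · · · · · · · · ·
    · · · █ · · · · · · ·
    · · · · █ · · · · · ·
    · · · · · · · · · · ·
    · · · · · · · · · · ·
    · · · · · · · · · · ·
    · · · · · · · · · · ·

Z-buffer (winner per pixel, '.' = empty):
  . . . . . . . . . . .
  . . . . . . . . . . .
  . 1 . . . . . . . . .
  . 1 . 2 . . . . . . .
  1 1 . . 2 . . . . . .
  1 1 . . . . . . . 0 .
  . 1 . . . . . . . . .
  . . . . . . . . . . .
  . . . . . . . . . . .

Answer: -1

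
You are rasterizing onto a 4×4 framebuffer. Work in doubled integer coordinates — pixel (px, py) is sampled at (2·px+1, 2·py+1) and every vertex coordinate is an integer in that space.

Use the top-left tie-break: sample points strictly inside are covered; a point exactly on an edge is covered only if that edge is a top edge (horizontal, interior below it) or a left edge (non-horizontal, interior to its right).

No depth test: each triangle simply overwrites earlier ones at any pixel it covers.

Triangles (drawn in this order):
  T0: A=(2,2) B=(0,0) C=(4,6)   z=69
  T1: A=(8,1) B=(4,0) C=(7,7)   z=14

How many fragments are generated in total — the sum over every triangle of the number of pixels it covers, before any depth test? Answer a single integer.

T0:
  2·area = 4  (B↔C swapped to make it positive)
  edge (2, 2)→(4, 6): d=(2,4) right/bottom  bias=-1
  edge (4, 6)→(0, 0): d=(-4,-6) top-left  bias=+0
  edge (0, 0)→(2, 2): d=(2,2) right/bottom  bias=-1
    (0,0)@(1, 1): e=[2,2,0] → ·  [on edge]
    (1,1)@(3, 3): e=[-2,6,0] → ·  [on edge]
    (2,2)@(5, 5): e=[-6,10,0] → ·  [on edge]
    (3,3)@(7, 7): e=[-10,14,0] → ·  [on edge]
  covered (0 px):
    · · · ·
    · · · ·
    · · · ·
    · · · ·
T1:
  2·area = 25  (B↔C swapped to make it positive)
  edge (8, 1)→(7, 7): d=(-1,6) right/bottom  bias=-1
  edge (7, 7)→(4, 0): d=(-3,-7) top-left  bias=+0
  edge (4, 0)→(8, 1): d=(4,1) right/bottom  bias=-1
    (2,0)@(5, 1): e=[18,4,3] → #
    (3,0)@(7, 1): e=[6,18,1] → #
    (2,1)@(5, 3): e=[16,-2,11] → ·
    (3,1)@(7, 3): e=[4,12,9] → #
    (3,2)@(7, 5): e=[2,6,17] → #
    (3,3)@(7, 7): e=[0,0,25] → ·  [on edge]
  covered (4 px):
    · · # #
    · · · #
    · · · #
    · · · ·

Answer: 4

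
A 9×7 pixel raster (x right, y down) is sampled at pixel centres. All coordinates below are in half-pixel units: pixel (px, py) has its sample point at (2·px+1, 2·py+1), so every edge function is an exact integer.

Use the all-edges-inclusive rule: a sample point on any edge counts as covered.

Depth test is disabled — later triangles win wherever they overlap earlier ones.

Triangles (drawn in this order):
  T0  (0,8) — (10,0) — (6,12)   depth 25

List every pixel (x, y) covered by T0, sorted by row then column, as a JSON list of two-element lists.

T0:
  2·area = 88
  edge (0, 8)→(10, 0): d=(10,-8) inclusive
  edge (10, 0)→(6, 12): d=(-4,12) inclusive
  edge (6, 12)→(0, 8): d=(-6,-4) inclusive
    (4,0)@(9, 1): e=[2,8,78] → X
    (5,0)@(11, 1): e=[18,-16,86] → .
    (3,1)@(7, 3): e=[6,24,58] → X
    (4,1)@(9, 3): e=[22,0,66] → X  [on edge]
    (5,1)@(11, 3): e=[38,-24,74] → .
    (2,2)@(5, 5): e=[10,40,38] → X
    (4,2)@(9, 5): e=[42,-8,54] → .
    (1,3)@(3, 7): e=[14,56,18] → X
    (4,3)@(9, 7): e=[62,-16,42] → .
    (1,4)@(3, 9): e=[34,48,6] → X
    (3,4)@(7, 9): e=[66,0,22] → X  [on edge]
    (4,4)@(9, 9): e=[82,-24,30] → .
  covered (12 px):
    . . . . X . . . .
    . . . X X . . . .
    . . X X . . . . .
    . X X X . . . . .
    . X X X . . . . .
    . . X . . . . . .
    . . . . . . . . .

Final: [[4,0],[3,1],[4,1],[2,2],[3,2],[1,3],[2,3],[3,3],[1,4],[2,4],[3,4],[2,5]]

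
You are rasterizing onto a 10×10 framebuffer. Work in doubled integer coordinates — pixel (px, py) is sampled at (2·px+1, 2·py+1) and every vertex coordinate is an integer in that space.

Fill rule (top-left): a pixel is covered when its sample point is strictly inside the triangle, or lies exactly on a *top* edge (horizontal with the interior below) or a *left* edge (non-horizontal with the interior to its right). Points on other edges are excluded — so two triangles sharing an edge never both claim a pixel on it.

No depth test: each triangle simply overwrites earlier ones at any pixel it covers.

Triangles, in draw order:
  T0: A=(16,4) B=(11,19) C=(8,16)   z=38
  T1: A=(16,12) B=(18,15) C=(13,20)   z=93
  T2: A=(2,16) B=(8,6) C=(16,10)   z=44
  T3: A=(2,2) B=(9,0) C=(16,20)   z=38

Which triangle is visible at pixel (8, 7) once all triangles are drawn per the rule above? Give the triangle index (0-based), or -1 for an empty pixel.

T0:
  2·area = 60
  edge (16, 4)→(11, 19): d=(-5,15) right/bottom  bias=-1
  edge (11, 19)→(8, 16): d=(-3,-3) top-left  bias=+0
  edge (8, 16)→(16, 4): d=(8,-12) top-left  bias=+0
    (8,0)@(17, 1): e=[0,72,-12] → ·  [on edge]
    (7,3)@(15, 7): e=[0,48,12] → ·  [on edge]
    (0,4)@(1, 9): e=[200,0,-140] → ·  [on edge]
    (6,4)@(13, 9): e=[20,36,4] → █
    (7,4)@(15, 9): e=[-10,42,28] → ·
    (1,5)@(3, 11): e=[160,0,-100] → ·  [on edge]
    (6,5)@(13, 11): e=[10,30,20] → █
    (7,5)@(15, 11): e=[-20,36,44] → ·
    (2,6)@(5, 13): e=[120,0,-60] → ·  [on edge]
    (5,6)@(11, 13): e=[30,18,12] → █
    (6,6)@(13, 13): e=[0,24,36] → ·  [on edge]
    (3,7)@(7, 15): e=[80,0,-20] → ·  [on edge]
    (4,8)@(9, 17): e=[40,0,20] → █  [on edge]
    (5,9)@(11, 19): e=[0,0,60] → ·  [on edge]
  covered (7 px):
    · · · · · · · · · ·
    · · · · · · · · · ·
    · · · · · · · · · ·
    · · · · · · · · · ·
    · · · · · · █ · · ·
    · · · · · · █ · · ·
    · · · · · █ · · · ·
    · · · · █ █ · · · ·
    · · · · █ █ · · · ·
    · · · · · · · · · ·
T1:
  2·area = 25
  edge (16, 12)→(18, 15): d=(2,3) right/bottom  bias=-1
  edge (18, 15)→(13, 20): d=(-5,5) right/bottom  bias=-1
  edge (13, 20)→(16, 12): d=(3,-8) top-left  bias=+0
    (7,7)@(15, 15): e=[9,15,1] → █
    (8,7)@(17, 15): e=[3,5,17] → █
    (9,7)@(19, 15): e=[-3,-5,33] → ·
    (7,8)@(15, 17): e=[13,5,7] → █
    (8,8)@(17, 17): e=[7,-5,23] → ·
    (7,9)@(15, 19): e=[17,-5,13] → ·
  covered (3 px):
    · · · · · · · · · ·
    · · · · · · · · · ·
    · · · · · · · · · ·
    · · · · · · · · · ·
    · · · · · · · · · ·
    · · · · · · · · · ·
    · · · · · · · · · ·
    · · · · · · · █ █ ·
    · · · · · · · █ · ·
    · · · · · · · · · ·
T2:
  2·area = 104
  edge (2, 16)→(8, 6): d=(6,-10) top-left  bias=+0
  edge (8, 6)→(16, 10): d=(8,4) right/bottom  bias=-1
  edge (16, 10)→(2, 16): d=(-14,6) right/bottom  bias=-1
    (5,0)@(11, 1): e=[0,-52,156] → ·  [on edge]
    (4,3)@(9, 7): e=[16,4,84] → █
    (5,3)@(11, 7): e=[36,-4,72] → ·
    (3,4)@(7, 9): e=[8,28,68] → █
    (5,4)@(11, 9): e=[48,12,44] → █
    (6,4)@(13, 9): e=[68,4,32] → █
    (7,4)@(15, 9): e=[88,-4,20] → ·
    (2,5)@(5, 11): e=[0,52,52] → █  [on edge]
    (7,5)@(15, 11): e=[100,12,-8] → ·
    (2,6)@(5, 13): e=[12,68,24] → █
    (4,6)@(9, 13): e=[52,52,0] → ·  [on edge]
    (5,6)@(11, 13): e=[72,44,-12] → ·
  covered (13 px):
    · · · · · · · · · ·
    · · · · · · · · · ·
    · · · · · · · · · ·
    · · · · █ · · · · ·
    · · · █ █ █ █ · · ·
    · · █ █ █ █ █ · · ·
    · · █ █ · · · · · ·
    · █ · · · · · · · ·
    · · · · · · · · · ·
    · · · · · · · · · ·
T3:
  2·area = 154
  edge (2, 2)→(9, 0): d=(7,-2) top-left  bias=+0
  edge (9, 0)→(16, 20): d=(7,20) right/bottom  bias=-1
  edge (16, 20)→(2, 2): d=(-14,-18) top-left  bias=+0
    (3,0)@(7, 1): e=[3,47,104] → █
    (4,0)@(9, 1): e=[7,7,140] → █
    (5,0)@(11, 1): e=[11,-33,176] → ·
    (1,1)@(3, 3): e=[9,141,4] → █
    (2,1)@(5, 3): e=[13,101,40] → █
    (5,1)@(11, 3): e=[25,-19,148] → ·
    (1,2)@(3, 5): e=[23,155,-24] → ·
    (2,2)@(5, 5): e=[27,115,12] → █
    (5,2)@(11, 5): e=[39,-5,120] → ·
    (2,3)@(5, 7): e=[41,129,-16] → ·
    (3,3)@(7, 7): e=[45,89,20] → █
    (5,3)@(11, 7): e=[53,9,92] → █
    (4,5)@(9, 11): e=[77,77,0] → █  [on edge]
  covered (19 px):
    · · · █ █ · · · · ·
    · █ █ █ █ · · · · ·
    · · █ █ █ · · · · ·
    · · · █ █ █ · · · ·
    · · · · █ █ · · · ·
    · · · · █ █ · · · ·
    · · · · · █ █ · · ·
    · · · · · · █ · · ·
    · · · · · · · · · ·
    · · · · · · · · · ·

Z-buffer (winner per pixel, '.' = empty):
  . . . 3 3 . . . . .
  . 3 3 3 3 . . . . .
  . . 3 3 3 . . . . .
  . . . 3 3 3 . . . .
  . . . 2 3 3 2 . . .
  . . 2 2 3 3 2 . . .
  . . 2 2 . 3 3 . . .
  . 2 . . 0 0 3 1 1 .
  . . . . 0 0 . 1 . .
  . . . . . . . . . .

Answer: 1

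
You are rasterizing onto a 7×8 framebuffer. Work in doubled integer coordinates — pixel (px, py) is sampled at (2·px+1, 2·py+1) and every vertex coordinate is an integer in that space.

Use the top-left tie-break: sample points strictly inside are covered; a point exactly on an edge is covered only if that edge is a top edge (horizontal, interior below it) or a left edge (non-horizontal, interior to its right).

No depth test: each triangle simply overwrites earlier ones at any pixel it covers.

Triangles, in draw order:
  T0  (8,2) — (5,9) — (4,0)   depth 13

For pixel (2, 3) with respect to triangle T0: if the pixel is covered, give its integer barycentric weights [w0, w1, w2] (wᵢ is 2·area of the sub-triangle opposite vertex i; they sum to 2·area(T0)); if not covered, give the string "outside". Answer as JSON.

T0:
  2·area = 34
  edge (8, 2)→(5, 9): d=(-3,7) right/bottom  bias=-1
  edge (5, 9)→(4, 0): d=(-1,-9) top-left  bias=+0
  edge (4, 0)→(8, 2): d=(4,2) right/bottom  bias=-1
    (2,0)@(5, 1): e=[24,8,2] → #
    (3,0)@(7, 1): e=[10,26,-2] → ·
    (2,1)@(5, 3): e=[18,6,10] → #
    (3,1)@(7, 3): e=[4,24,6] → #
    (4,1)@(9, 3): e=[-10,42,2] → ·
    (2,2)@(5, 5): e=[12,4,18] → #
    (3,2)@(7, 5): e=[-2,22,14] → ·
    (2,3)@(5, 7): e=[6,2,26] → #
    (3,3)@(7, 7): e=[-8,20,22] → ·
    (2,4)@(5, 9): e=[0,0,34] → ·  [on edge]
  covered (5 px):
    · · # · · · ·
    · · # # · · ·
    · · # · · · ·
    · · # · · · ·
    · · · · · · ·
    · · · · · · ·
    · · · · · · ·
    · · · · · · ·

Answer: [2,26,6]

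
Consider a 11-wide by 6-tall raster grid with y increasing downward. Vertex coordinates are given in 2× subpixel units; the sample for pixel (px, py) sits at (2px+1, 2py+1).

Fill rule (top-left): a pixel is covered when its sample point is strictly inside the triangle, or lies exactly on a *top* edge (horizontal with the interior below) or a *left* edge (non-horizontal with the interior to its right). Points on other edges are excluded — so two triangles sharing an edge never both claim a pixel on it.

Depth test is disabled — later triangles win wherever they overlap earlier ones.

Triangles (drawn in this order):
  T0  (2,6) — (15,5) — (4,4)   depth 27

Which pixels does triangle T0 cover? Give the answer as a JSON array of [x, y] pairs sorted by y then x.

T0:
  2·area = 24  (B↔C swapped to make it positive)
  edge (2, 6)→(4, 4): d=(2,-2) top-left  bias=+0
  edge (4, 4)→(15, 5): d=(11,1) right/bottom  bias=-1
  edge (15, 5)→(2, 6): d=(-13,1) right/bottom  bias=-1
    (3,0)@(7, 1): e=[0,-36,60] → .  [on edge]
    (2,1)@(5, 3): e=[0,-12,36] → .  [on edge]
    (1,2)@(3, 5): e=[0,12,12] → X  [on edge]
    (2,2)@(5, 5): e=[4,10,10] → X
    (3,2)@(7, 5): e=[8,8,8] → X
    (4,2)@(9, 5): e=[12,6,6] → X
    (5,2)@(11, 5): e=[16,4,4] → X
    (6,2)@(13, 5): e=[20,2,2] → X
    (7,2)@(15, 5): e=[24,0,0] → .  [on edge]
    (0,3)@(1, 7): e=[0,36,-12] → .  [on edge]
    (1,3)@(3, 7): e=[4,34,-14] → .
    (2,3)@(5, 7): e=[8,32,-16] → .
  covered (6 px):
    . . . . . . . . . . .
    . . . . . . . . . . .
    . X X X X X X . . . .
    . . . . . . . . . . .
    . . . . . . . . . . .
    . . . . . . . . . . .

Answer: [[1,2],[2,2],[3,2],[4,2],[5,2],[6,2]]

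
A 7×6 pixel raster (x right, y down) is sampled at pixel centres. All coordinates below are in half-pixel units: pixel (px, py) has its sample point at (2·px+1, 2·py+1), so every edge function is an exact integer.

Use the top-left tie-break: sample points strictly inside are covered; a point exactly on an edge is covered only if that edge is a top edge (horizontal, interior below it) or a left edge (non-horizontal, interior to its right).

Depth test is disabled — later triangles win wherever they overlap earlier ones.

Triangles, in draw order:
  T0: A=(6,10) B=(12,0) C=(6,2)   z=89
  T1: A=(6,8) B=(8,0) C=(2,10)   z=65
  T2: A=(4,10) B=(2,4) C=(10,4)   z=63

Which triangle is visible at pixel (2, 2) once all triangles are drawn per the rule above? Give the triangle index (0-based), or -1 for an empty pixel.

T0:
  2·area = 48  (B↔C swapped to make it positive)
  edge (6, 10)→(6, 2): d=(0,-8) top-left  bias=+0
  edge (6, 2)→(12, 0): d=(6,-2) top-left  bias=+0
  edge (12, 0)→(6, 10): d=(-6,10) right/bottom  bias=-1
    (4,0)@(9, 1): e=[24,0,24] → X  [on edge]
    (5,0)@(11, 1): e=[40,4,4] → X
    (6,0)@(13, 1): e=[56,8,-16] → .
    (1,1)@(3, 3): e=[-24,0,72] → .  [on edge]
    (3,1)@(7, 3): e=[8,8,32] → X
    (5,1)@(11, 3): e=[40,16,-8] → .
    (3,2)@(7, 5): e=[8,20,20] → X
    (4,2)@(9, 5): e=[24,24,0] → .  [on edge]
    (3,3)@(7, 7): e=[8,32,8] → X
    (4,3)@(9, 7): e=[24,36,-12] → .
    (3,4)@(7, 9): e=[8,44,-4] → .
  covered (6 px):
    . . . . X X .
    . . . X X . .
    . . . X . . .
    . . . X . . .
    . . . . . . .
    . . . . . . .
T1:
  2·area = 28  (B↔C swapped to make it positive)
  edge (6, 8)→(2, 10): d=(-4,2) right/bottom  bias=-1
  edge (2, 10)→(8, 0): d=(6,-10) top-left  bias=+0
  edge (8, 0)→(6, 8): d=(-2,8) right/bottom  bias=-1
    (3,1)@(7, 3): e=[18,8,2] → X
    (4,1)@(9, 3): e=[14,28,-14] → .
    (2,2)@(5, 5): e=[14,0,14] → X  [on edge]
    (3,2)@(7, 5): e=[10,20,-2] → .
    (2,3)@(5, 7): e=[6,12,10] → X
    (3,3)@(7, 7): e=[2,32,-6] → .
    (1,4)@(3, 9): e=[2,4,22] → X
    (2,4)@(5, 9): e=[-2,24,6] → .
    (1,5)@(3, 11): e=[-6,16,18] → .
  covered (4 px):
    . . . . . . .
    . . . X . . .
    . . X . . . .
    . . X . . . .
    . X . . . . .
    . . . . . . .
T2:
  2·area = 48
  edge (4, 10)→(2, 4): d=(-2,-6) top-left  bias=+0
  edge (2, 4)→(10, 4): d=(8,0) top-left  bias=+0
  edge (10, 4)→(4, 10): d=(-6,6) right/bottom  bias=-1
    (0,0)@(1, 1): e=[0,-24,72] → .  [on edge]
    (6,0)@(13, 1): e=[72,-24,0] → .  [on edge]
    (5,1)@(11, 3): e=[56,-8,0] → .  [on edge]
    (1,2)@(3, 5): e=[4,8,36] → X
    (2,2)@(5, 5): e=[16,8,24] → X
    (3,2)@(7, 5): e=[28,8,12] → X
    (4,2)@(9, 5): e=[40,8,0] → .  [on edge]
    (1,3)@(3, 7): e=[0,24,24] → X  [on edge]
    (3,3)@(7, 7): e=[24,24,0] → .  [on edge]
    (1,4)@(3, 9): e=[-4,40,12] → .
    (2,4)@(5, 9): e=[8,40,0] → .  [on edge]
    (1,5)@(3, 11): e=[-8,56,0] → .  [on edge]
  covered (5 px):
    . . . . . . .
    . . . . . . .
    . X X X . . .
    . X X . . . .
    . . . . . . .
    . . . . . . .

Z-buffer (winner per pixel, '.' = empty):
  . . . . 0 0 .
  . . . 1 0 . .
  . 2 2 2 . . .
  . 2 2 0 . . .
  . 1 . . . . .
  . . . . . . .

Result: 2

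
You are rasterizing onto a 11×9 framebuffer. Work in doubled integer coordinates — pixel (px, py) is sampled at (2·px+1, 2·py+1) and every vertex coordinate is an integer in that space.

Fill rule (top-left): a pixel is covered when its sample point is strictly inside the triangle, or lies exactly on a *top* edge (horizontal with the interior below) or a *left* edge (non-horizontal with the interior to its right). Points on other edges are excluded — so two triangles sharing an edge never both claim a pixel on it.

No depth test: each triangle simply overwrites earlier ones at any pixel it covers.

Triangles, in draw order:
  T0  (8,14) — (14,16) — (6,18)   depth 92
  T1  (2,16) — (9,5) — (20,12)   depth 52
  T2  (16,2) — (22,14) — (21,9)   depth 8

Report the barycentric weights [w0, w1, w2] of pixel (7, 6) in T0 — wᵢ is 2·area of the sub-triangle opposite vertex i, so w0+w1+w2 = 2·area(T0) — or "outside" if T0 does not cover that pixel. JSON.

T0:
  2·area = 28
  edge (8, 14)→(14, 16): d=(6,2) right/bottom  bias=-1
  edge (14, 16)→(6, 18): d=(-8,2) right/bottom  bias=-1
  edge (6, 18)→(8, 14): d=(2,-4) top-left  bias=+0
    (2,6)@(5, 13): e=[0,42,-14] → ·  [on edge]
    (4,7)@(9, 15): e=[4,18,6] → █
    (5,7)@(11, 15): e=[0,14,14] → ·  [on edge]
    (3,8)@(7, 17): e=[20,6,2] → █
    (5,8)@(11, 17): e=[12,-2,18] → ·
    (8,8)@(17, 17): e=[0,-14,42] → ·  [on edge]
  covered (3 px):
    · · · · · · · · · · ·
    · · · · · · · · · · ·
    · · · · · · · · · · ·
    · · · · · · · · · · ·
    · · · · · · · · · · ·
    · · · · · · · · · · ·
    · · · · · · · · · · ·
    · · · · █ · · · · · ·
    · · · █ █ · · · · · ·
T1:
  2·area = 170
  edge (2, 16)→(9, 5): d=(7,-11) top-left  bias=+0
  edge (9, 5)→(20, 12): d=(11,7) right/bottom  bias=-1
  edge (20, 12)→(2, 16): d=(-18,4) right/bottom  bias=-1
    (4,2)@(9, 5): e=[0,0,170] → ·  [on edge]
    (4,3)@(9, 7): e=[14,22,134] → █
    (5,3)@(11, 7): e=[36,8,126] → █
    (6,3)@(13, 7): e=[58,-6,118] → ·
    (3,4)@(7, 9): e=[6,58,106] → █
    (6,4)@(13, 9): e=[72,16,82] → █
    (7,4)@(15, 9): e=[94,2,74] → █
    (8,4)@(17, 9): e=[116,-12,66] → ·
    (3,5)@(7, 11): e=[20,80,70] → █
    (8,5)@(17, 11): e=[130,10,30] → █
    (9,5)@(19, 11): e=[152,-4,22] → ·
    (2,6)@(5, 13): e=[12,116,42] → █
  covered (21 px):
    · · · · · · · · · · ·
    · · · · · · · · · · ·
    · · · · · · · · · · ·
    · · · · █ █ · · · · ·
    · · · █ █ █ █ █ · · ·
    · · · █ █ █ █ █ █ · ·
    · · █ █ █ █ █ █ · · ·
    · █ █ · · · · · · · ·
    · · · · · · · · · · ·
T2:
  2·area = 18  (B↔C swapped to make it positive)
  edge (16, 2)→(21, 9): d=(5,7) right/bottom  bias=-1
  edge (21, 9)→(22, 14): d=(1,5) right/bottom  bias=-1
  edge (22, 14)→(16, 2): d=(-6,-12) top-left  bias=+0
    (9,3)@(19, 7): e=[4,8,6] → █
    (10,3)@(21, 7): e=[-10,-2,30] → ·
    (9,4)@(19, 9): e=[14,10,-6] → ·
    (10,4)@(21, 9): e=[0,0,18] → ·  [on edge]
    (10,5)@(21, 11): e=[10,2,6] → █
    (10,6)@(21, 13): e=[20,4,-6] → ·
  covered (2 px):
    · · · · · · · · · · ·
    · · · · · · · · · · ·
    · · · · · · · · · · ·
    · · · · · · · · · █ ·
    · · · · · · · · · · ·
    · · · · · · · · · · █
    · · · · · · · · · · ·
    · · · · · · · · · · ·
    · · · · · · · · · · ·

Result: "outside"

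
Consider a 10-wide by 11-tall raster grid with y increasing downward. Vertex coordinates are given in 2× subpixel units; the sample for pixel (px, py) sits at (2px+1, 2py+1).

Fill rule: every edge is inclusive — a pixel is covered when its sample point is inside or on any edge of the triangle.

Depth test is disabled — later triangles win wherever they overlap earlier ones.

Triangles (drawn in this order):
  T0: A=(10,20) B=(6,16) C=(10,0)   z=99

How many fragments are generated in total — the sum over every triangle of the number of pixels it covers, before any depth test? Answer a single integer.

T0:
  2·area = 80
  edge (10, 20)→(6, 16): d=(-4,-4) inclusive
  edge (6, 16)→(10, 0): d=(4,-16) inclusive
  edge (10, 0)→(10, 20): d=(0,20) inclusive
    (4,2)@(9, 5): e=[56,4,20] → X
    (5,2)@(11, 5): e=[64,36,-20] → .
    (4,3)@(9, 7): e=[48,12,20] → X
    (5,3)@(11, 7): e=[56,44,-20] → .
    (4,4)@(9, 9): e=[40,20,20] → X
    (5,4)@(11, 9): e=[48,52,-20] → .
    (0,5)@(1, 11): e=[0,-100,180] → .  [on edge]
    (4,5)@(9, 11): e=[32,28,20] → X
    (5,5)@(11, 11): e=[40,60,-20] → .
    (1,6)@(3, 13): e=[0,-60,140] → .  [on edge]
    (3,6)@(7, 13): e=[16,4,60] → X
    (5,6)@(11, 13): e=[32,68,-20] → .
    (2,7)@(5, 15): e=[0,-20,100] → .  [on edge]
    (3,8)@(7, 17): e=[0,20,60] → X  [on edge]
    (4,9)@(9, 19): e=[0,60,20] → X  [on edge]
    (5,10)@(11, 21): e=[0,100,-20] → .  [on edge]
  covered (11 px):
    . . . . . . . . . .
    . . . . . . . . . .
    . . . . X . . . . .
    . . . . X . . . . .
    . . . . X . . . . .
    . . . . X . . . . .
    . . . X X . . . . .
    . . . X X . . . . .
    . . . X X . . . . .
    . . . . X . . . . .
    . . . . . . . . . .

Answer: 11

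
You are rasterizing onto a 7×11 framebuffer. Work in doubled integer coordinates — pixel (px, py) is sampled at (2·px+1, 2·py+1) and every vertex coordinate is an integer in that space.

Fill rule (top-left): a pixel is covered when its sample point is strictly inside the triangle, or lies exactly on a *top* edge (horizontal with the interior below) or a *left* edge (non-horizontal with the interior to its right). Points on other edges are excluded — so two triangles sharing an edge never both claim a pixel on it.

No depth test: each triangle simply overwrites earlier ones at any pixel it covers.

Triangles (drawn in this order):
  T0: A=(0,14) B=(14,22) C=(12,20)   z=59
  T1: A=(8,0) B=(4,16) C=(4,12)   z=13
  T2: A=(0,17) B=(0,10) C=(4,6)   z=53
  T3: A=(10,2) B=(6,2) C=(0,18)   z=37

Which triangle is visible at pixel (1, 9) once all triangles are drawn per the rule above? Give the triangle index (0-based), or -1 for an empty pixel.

T0:
  2·area = 12  (B↔C swapped to make it positive)
  edge (0, 14)→(12, 20): d=(12,6) right/bottom  bias=-1
  edge (12, 20)→(14, 22): d=(2,2) right/bottom  bias=-1
  edge (14, 22)→(0, 14): d=(-14,-8) top-left  bias=+0
    (0,4)@(1, 9): e=[-66,0,78] → ·  [on edge]
    (1,5)@(3, 11): e=[-54,0,66] → ·  [on edge]
    (2,6)@(5, 13): e=[-42,0,54] → ·  [on edge]
    (3,7)@(7, 15): e=[-30,0,42] → ·  [on edge]
    (4,8)@(9, 17): e=[-18,0,30] → ·  [on edge]
    (4,9)@(9, 19): e=[6,4,2] → █
    (5,9)@(11, 19): e=[-6,0,18] → ·  [on edge]
    (4,10)@(9, 21): e=[30,8,-26] → ·
    (6,10)@(13, 21): e=[6,0,6] → ·  [on edge]
  covered (1 px):
    · · · · · · ·
    · · · · · · ·
    · · · · · · ·
    · · · · · · ·
    · · · · · · ·
    · · · · · · ·
    · · · · · · ·
    · · · · · · ·
    · · · · · · ·
    · · · · █ · ·
    · · · · · · ·
T1:
  2·area = 16
  edge (8, 0)→(4, 16): d=(-4,16) right/bottom  bias=-1
  edge (4, 16)→(4, 12): d=(0,-4) top-left  bias=+0
  edge (4, 12)→(8, 0): d=(4,-12) top-left  bias=+0
    (3,1)@(7, 3): e=[4,12,0] → █  [on edge]
    (4,1)@(9, 3): e=[-28,20,24] → ·
    (3,2)@(7, 5): e=[-4,12,8] → ·
    (2,4)@(5, 9): e=[12,4,0] → █  [on edge]
    (3,4)@(7, 9): e=[-20,12,24] → ·
    (2,5)@(5, 11): e=[4,4,8] → █
    (3,5)@(7, 11): e=[-28,12,32] → ·
    (2,6)@(5, 13): e=[-4,4,16] → ·
    (1,7)@(3, 15): e=[20,-4,0] → ·  [on edge]
    (0,10)@(1, 21): e=[28,-12,0] → ·  [on edge]
  covered (3 px):
    · · · · · · ·
    · · · █ · · ·
    · · · · · · ·
    · · · · · · ·
    · · █ · · · ·
    · · █ · · · ·
    · · · · · · ·
    · · · · · · ·
    · · · · · · ·
    · · · · · · ·
    · · · · · · ·
T2:
  2·area = 28
  edge (0, 17)→(0, 10): d=(0,-7) top-left  bias=+0
  edge (0, 10)→(4, 6): d=(4,-4) top-left  bias=+0
  edge (4, 6)→(0, 17): d=(-4,11) right/bottom  bias=-1
    (4,0)@(9, 1): e=[63,0,-35] → ·  [on edge]
    (3,1)@(7, 3): e=[49,0,-21] → ·  [on edge]
    (2,2)@(5, 5): e=[35,0,-7] → ·  [on edge]
    (1,3)@(3, 7): e=[21,0,7] → █  [on edge]
    (2,3)@(5, 7): e=[35,8,-15] → ·
    (0,4)@(1, 9): e=[7,0,21] → █  [on edge]
    (1,4)@(3, 9): e=[21,8,-1] → ·
    (0,5)@(1, 11): e=[7,8,13] → █
    (1,5)@(3, 11): e=[21,16,-9] → ·
    (0,6)@(1, 13): e=[7,16,5] → █
    (1,6)@(3, 13): e=[21,24,-17] → ·
    (0,7)@(1, 15): e=[7,24,-3] → ·
  covered (4 px):
    · · · · · · ·
    · · · · · · ·
    · · · · · · ·
    · █ · · · · ·
    █ · · · · · ·
    █ · · · · · ·
    █ · · · · · ·
    · · · · · · ·
    · · · · · · ·
    · · · · · · ·
    · · · · · · ·
T3:
  2·area = 64  (B↔C swapped to make it positive)
  edge (10, 2)→(0, 18): d=(-10,16) right/bottom  bias=-1
  edge (0, 18)→(6, 2): d=(6,-16) top-left  bias=+0
  edge (6, 2)→(10, 2): d=(4,0) top-left  bias=+0
    (3,1)@(7, 3): e=[38,22,4] → █
    (4,1)@(9, 3): e=[6,54,4] → █
    (5,1)@(11, 3): e=[-26,86,4] → ·
    (2,2)@(5, 5): e=[50,2,12] → █
    (4,2)@(9, 5): e=[-14,66,12] → ·
    (2,3)@(5, 7): e=[30,14,20] → █
    (3,3)@(7, 7): e=[-2,46,20] → ·
    (2,4)@(5, 9): e=[10,26,28] → █
    (3,4)@(7, 9): e=[-22,58,28] → ·
    (1,5)@(3, 11): e=[22,6,36] → █
    (2,5)@(5, 11): e=[-10,38,36] → ·
    (1,6)@(3, 13): e=[2,18,44] → █
  covered (8 px):
    · · · · · · ·
    · · · █ █ · ·
    · · █ █ · · ·
    · · █ · · · ·
    · · █ · · · ·
    · █ · · · · ·
    · █ · · · · ·
    · · · · · · ·
    · · · · · · ·
    · · · · · · ·
    · · · · · · ·

Z-buffer (winner per pixel, '.' = empty):
  . . . . . . .
  . . . 3 3 . .
  . . 3 3 . . .
  . 2 3 . . . .
  2 . 3 . . . .
  2 3 1 . . . .
  2 3 . . . . .
  . . . . . . .
  . . . . . . .
  . . . . 0 . .
  . . . . . . .

Result: -1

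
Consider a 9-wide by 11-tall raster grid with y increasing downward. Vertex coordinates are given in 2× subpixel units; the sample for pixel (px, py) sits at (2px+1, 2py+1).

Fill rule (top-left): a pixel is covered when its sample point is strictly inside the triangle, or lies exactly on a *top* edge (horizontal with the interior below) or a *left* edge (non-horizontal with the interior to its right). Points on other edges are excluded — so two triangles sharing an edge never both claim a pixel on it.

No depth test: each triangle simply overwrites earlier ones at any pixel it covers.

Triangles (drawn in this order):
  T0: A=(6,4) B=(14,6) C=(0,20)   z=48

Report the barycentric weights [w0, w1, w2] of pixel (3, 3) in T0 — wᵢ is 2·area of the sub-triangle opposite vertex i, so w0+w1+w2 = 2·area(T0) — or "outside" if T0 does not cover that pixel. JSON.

T0:
  2·area = 140
  edge (6, 4)→(14, 6): d=(8,2) right/bottom  bias=-1
  edge (14, 6)→(0, 20): d=(-14,14) right/bottom  bias=-1
  edge (0, 20)→(6, 4): d=(6,-16) top-left  bias=+0
    (8,1)@(17, 3): e=[-30,0,170] → ·  [on edge]
    (3,2)@(7, 5): e=[6,112,22] → #
    (4,2)@(9, 5): e=[2,84,54] → #
    (5,2)@(11, 5): e=[-2,56,86] → ·
    (7,2)@(15, 5): e=[-10,0,150] → ·  [on edge]
    (2,3)@(5, 7): e=[26,112,2] → #
    (5,3)@(11, 7): e=[14,28,98] → #
    (6,3)@(13, 7): e=[10,0,130] → ·  [on edge]
    (2,4)@(5, 9): e=[42,84,14] → #
    (5,4)@(11, 9): e=[30,0,110] → ·  [on edge]
    (2,5)@(5, 11): e=[58,56,26] → #
    (4,5)@(9, 11): e=[50,0,90] → ·  [on edge]
    (3,6)@(7, 13): e=[70,0,70] → ·  [on edge]
    (2,7)@(5, 15): e=[90,0,50] → ·  [on edge]
    (1,8)@(3, 17): e=[110,0,30] → ·  [on edge]
    (0,9)@(1, 19): e=[130,0,10] → ·  [on edge]
  covered (14 px):
    · · · · · · · · ·
    · · · · · · · · ·
    · · · # # · · · ·
    · · # # # # · · ·
    · · # # # · · · ·
    · · # # · · · · ·
    · # # · · · · · ·
    · # · · · · · · ·
    · · · · · · · · ·
    · · · · · · · · ·
    · · · · · · · · ·

Result: [84,34,22]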